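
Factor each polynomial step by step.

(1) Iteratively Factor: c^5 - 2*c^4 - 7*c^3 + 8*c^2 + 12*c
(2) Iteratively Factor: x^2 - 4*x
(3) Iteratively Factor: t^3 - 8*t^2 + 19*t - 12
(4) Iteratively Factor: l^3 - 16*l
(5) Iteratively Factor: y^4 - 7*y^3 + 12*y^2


(1) = (c + 1)*(c^4 - 3*c^3 - 4*c^2 + 12*c) = (c + 1)*(c + 2)*(c^3 - 5*c^2 + 6*c) = (c - 3)*(c + 1)*(c + 2)*(c^2 - 2*c) = c*(c - 3)*(c + 1)*(c + 2)*(c - 2)
(2) = (x)*(x - 4)
(3) = (t - 4)*(t^2 - 4*t + 3) = (t - 4)*(t - 1)*(t - 3)
(4) = (l + 4)*(l^2 - 4*l) = (l - 4)*(l + 4)*(l)
(5) = (y)*(y^3 - 7*y^2 + 12*y) = y*(y - 4)*(y^2 - 3*y) = y*(y - 4)*(y - 3)*(y)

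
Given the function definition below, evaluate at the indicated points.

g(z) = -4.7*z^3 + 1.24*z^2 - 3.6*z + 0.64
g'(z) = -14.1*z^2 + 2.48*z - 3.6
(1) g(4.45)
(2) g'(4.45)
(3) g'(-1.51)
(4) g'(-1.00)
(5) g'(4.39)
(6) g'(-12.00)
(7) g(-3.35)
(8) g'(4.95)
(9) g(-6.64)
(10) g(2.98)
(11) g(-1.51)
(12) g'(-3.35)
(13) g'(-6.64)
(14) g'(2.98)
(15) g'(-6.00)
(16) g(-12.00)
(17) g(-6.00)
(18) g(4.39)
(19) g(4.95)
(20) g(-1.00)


(1) = -404.99
(2) = -271.78
(3) = -39.49
(4) = -20.18
(5) = -264.45
(6) = -2063.76
(7) = 203.31
(8) = -336.81
(9) = 1455.16
(10) = -123.46
(11) = 25.09
(12) = -170.15
(13) = -641.73
(14) = -121.42
(15) = -526.08
(16) = 8344.00
(17) = 1082.08
(18) = -388.91
(19) = -556.85
(20) = 10.18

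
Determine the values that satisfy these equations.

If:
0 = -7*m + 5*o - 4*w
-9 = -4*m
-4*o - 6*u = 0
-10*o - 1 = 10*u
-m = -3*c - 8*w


Then:
c = 49/4
m = 9/4
o = -3/10
u = 1/5
w = -69/16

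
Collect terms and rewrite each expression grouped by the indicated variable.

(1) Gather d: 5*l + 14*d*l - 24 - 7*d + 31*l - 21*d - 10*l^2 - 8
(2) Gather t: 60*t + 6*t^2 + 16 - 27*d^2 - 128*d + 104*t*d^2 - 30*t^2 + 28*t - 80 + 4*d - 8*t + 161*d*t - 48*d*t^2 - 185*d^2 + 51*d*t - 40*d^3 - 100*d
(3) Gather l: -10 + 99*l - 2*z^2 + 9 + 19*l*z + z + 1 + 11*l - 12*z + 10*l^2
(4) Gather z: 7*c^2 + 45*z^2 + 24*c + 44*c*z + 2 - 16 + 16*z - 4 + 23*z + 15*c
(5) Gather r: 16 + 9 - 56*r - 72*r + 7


(1) = d*(14*l - 28) - 10*l^2 + 36*l - 32
(2) = -40*d^3 - 212*d^2 - 224*d + t^2*(-48*d - 24) + t*(104*d^2 + 212*d + 80) - 64
(3) = 10*l^2 + l*(19*z + 110) - 2*z^2 - 11*z
(4) = 7*c^2 + 39*c + 45*z^2 + z*(44*c + 39) - 18
(5) = 32 - 128*r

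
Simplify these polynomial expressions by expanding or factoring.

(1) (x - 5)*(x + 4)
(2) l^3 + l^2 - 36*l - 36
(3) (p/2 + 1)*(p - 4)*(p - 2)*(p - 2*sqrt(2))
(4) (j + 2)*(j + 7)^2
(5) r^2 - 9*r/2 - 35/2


(1) = x^2 - x - 20
(2) = (l - 6)*(l + 1)*(l + 6)
(3) = p^4/2 - 2*p^3 - sqrt(2)*p^3 - 2*p^2 + 4*sqrt(2)*p^2 + 4*sqrt(2)*p + 8*p - 16*sqrt(2)
(4) = j^3 + 16*j^2 + 77*j + 98
(5) = (r - 7)*(r + 5/2)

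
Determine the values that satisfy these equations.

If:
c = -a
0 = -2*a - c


Then:
a = 0
c = 0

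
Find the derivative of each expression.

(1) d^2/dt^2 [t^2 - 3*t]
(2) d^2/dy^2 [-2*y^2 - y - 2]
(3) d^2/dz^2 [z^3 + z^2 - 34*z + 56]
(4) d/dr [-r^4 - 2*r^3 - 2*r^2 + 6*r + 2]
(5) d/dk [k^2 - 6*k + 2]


(1) = 2
(2) = -4
(3) = 6*z + 2
(4) = -4*r^3 - 6*r^2 - 4*r + 6
(5) = 2*k - 6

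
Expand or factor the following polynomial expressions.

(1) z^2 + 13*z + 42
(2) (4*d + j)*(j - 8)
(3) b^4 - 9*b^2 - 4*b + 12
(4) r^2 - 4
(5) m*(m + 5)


(1) = (z + 6)*(z + 7)
(2) = 4*d*j - 32*d + j^2 - 8*j
(3) = (b - 3)*(b - 1)*(b + 2)^2
(4) = (r - 2)*(r + 2)
(5) = m^2 + 5*m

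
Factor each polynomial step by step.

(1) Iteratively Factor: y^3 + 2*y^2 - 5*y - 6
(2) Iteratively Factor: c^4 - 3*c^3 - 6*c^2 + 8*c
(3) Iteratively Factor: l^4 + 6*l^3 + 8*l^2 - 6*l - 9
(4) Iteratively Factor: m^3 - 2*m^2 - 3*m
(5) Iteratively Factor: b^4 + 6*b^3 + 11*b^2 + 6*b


(1) = (y + 3)*(y^2 - y - 2) = (y + 1)*(y + 3)*(y - 2)
(2) = (c)*(c^3 - 3*c^2 - 6*c + 8) = c*(c - 1)*(c^2 - 2*c - 8) = c*(c - 4)*(c - 1)*(c + 2)
(3) = (l - 1)*(l^3 + 7*l^2 + 15*l + 9) = (l - 1)*(l + 3)*(l^2 + 4*l + 3) = (l - 1)*(l + 1)*(l + 3)*(l + 3)
(4) = (m + 1)*(m^2 - 3*m) = (m - 3)*(m + 1)*(m)
(5) = (b)*(b^3 + 6*b^2 + 11*b + 6) = b*(b + 3)*(b^2 + 3*b + 2) = b*(b + 2)*(b + 3)*(b + 1)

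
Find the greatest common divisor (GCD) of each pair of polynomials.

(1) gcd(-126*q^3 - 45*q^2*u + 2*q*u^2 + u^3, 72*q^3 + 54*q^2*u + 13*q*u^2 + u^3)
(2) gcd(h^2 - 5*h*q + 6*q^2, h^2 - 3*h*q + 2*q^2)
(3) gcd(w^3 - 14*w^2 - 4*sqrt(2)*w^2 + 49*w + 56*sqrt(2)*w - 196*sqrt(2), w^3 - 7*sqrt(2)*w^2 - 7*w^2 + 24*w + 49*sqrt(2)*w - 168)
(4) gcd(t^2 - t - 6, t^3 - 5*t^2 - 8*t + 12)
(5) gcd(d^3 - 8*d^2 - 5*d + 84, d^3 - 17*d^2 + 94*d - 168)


(1) = 18*q^2 + 9*q*u + u^2
(2) = -h + 2*q
(3) = gcd((w - 7)^2*(w - 4*sqrt(2)), (w - 7)*(w - 4*sqrt(2))*(w - 3*sqrt(2))) = w^2 + w*(-7 - 4*sqrt(2)) + 28*sqrt(2)
(4) = gcd((t - 3)*(t + 2), (t - 6)*(t - 1)*(t + 2)) = t + 2
(5) = gcd((d - 7)*(d - 4)*(d + 3), (d - 7)*(d - 6)*(d - 4)) = d^2 - 11*d + 28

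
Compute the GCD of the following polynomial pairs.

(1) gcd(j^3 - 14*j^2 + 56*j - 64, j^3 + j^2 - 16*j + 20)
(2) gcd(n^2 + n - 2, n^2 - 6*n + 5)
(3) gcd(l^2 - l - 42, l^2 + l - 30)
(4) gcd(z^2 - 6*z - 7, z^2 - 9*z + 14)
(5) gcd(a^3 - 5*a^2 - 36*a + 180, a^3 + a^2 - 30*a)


(1) = gcd((j - 8)*(j - 4)*(j - 2), (j - 2)^2*(j + 5)) = j - 2
(2) = gcd((n - 1)*(n + 2), (n - 5)*(n - 1)) = n - 1
(3) = gcd((l - 7)*(l + 6), (l - 5)*(l + 6)) = l + 6
(4) = gcd((z - 7)*(z + 1), (z - 7)*(z - 2)) = z - 7
(5) = gcd((a - 6)*(a - 5)*(a + 6), a*(a - 5)*(a + 6)) = a^2 + a - 30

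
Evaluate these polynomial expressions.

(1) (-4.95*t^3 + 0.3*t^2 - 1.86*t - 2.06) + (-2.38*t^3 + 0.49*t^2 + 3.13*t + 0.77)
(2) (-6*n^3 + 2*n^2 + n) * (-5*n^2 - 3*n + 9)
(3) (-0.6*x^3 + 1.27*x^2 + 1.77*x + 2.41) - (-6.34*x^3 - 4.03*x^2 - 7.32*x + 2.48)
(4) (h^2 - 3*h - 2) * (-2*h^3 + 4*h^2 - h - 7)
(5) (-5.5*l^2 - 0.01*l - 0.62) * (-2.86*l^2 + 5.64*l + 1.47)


(1) = -7.33*t^3 + 0.79*t^2 + 1.27*t - 1.29
(2) = 30*n^5 + 8*n^4 - 65*n^3 + 15*n^2 + 9*n
(3) = 5.74*x^3 + 5.3*x^2 + 9.09*x - 0.07
(4) = -2*h^5 + 10*h^4 - 9*h^3 - 12*h^2 + 23*h + 14
(5) = 15.73*l^4 - 30.9914*l^3 - 6.3682*l^2 - 3.5115*l - 0.9114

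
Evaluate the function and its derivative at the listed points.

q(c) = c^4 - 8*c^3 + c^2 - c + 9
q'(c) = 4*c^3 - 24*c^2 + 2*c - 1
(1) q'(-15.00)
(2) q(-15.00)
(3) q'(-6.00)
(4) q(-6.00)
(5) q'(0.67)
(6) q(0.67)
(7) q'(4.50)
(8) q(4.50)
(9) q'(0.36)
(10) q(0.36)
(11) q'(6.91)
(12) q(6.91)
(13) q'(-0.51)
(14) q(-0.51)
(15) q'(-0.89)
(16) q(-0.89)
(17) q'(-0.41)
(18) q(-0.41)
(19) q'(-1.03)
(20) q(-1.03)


(1) = -18931.00
(2) = 77874.00
(3) = -1741.00
(4) = 3075.00
(5) = -9.23
(6) = 6.57
(7) = -113.50
(8) = -294.19
(9) = -3.20
(10) = 8.41
(11) = 186.62
(12) = -309.80
(13) = -8.79
(14) = 10.90
(15) = -24.61
(16) = 16.95
(17) = -6.13
(18) = 10.16
(19) = -32.89
(20) = 20.96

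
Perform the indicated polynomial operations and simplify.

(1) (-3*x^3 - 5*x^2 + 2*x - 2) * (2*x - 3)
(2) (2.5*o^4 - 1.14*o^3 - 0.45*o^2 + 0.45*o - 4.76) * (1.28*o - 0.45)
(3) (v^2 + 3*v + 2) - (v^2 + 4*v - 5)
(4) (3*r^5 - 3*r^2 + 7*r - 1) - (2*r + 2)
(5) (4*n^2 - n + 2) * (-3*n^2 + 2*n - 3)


(1) = -6*x^4 - x^3 + 19*x^2 - 10*x + 6
(2) = 3.2*o^5 - 2.5842*o^4 - 0.063*o^3 + 0.7785*o^2 - 6.2953*o + 2.142
(3) = 7 - v
(4) = 3*r^5 - 3*r^2 + 5*r - 3
(5) = -12*n^4 + 11*n^3 - 20*n^2 + 7*n - 6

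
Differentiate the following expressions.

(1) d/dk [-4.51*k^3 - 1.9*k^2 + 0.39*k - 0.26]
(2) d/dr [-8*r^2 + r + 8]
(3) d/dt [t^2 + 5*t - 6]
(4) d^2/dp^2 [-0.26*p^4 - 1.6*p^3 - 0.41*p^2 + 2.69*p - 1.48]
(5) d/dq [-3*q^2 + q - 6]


(1) = -13.53*k^2 - 3.8*k + 0.39
(2) = 1 - 16*r
(3) = 2*t + 5
(4) = -3.12*p^2 - 9.6*p - 0.82
(5) = 1 - 6*q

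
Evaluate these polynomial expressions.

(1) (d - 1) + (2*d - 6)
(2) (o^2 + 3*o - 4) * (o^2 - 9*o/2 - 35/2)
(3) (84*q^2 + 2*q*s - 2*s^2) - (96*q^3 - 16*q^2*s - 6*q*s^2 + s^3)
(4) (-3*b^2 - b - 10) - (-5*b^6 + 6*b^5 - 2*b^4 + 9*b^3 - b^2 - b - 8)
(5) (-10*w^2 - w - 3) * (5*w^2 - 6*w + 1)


(1) = 3*d - 7
(2) = o^4 - 3*o^3/2 - 35*o^2 - 69*o/2 + 70
(3) = -96*q^3 + 16*q^2*s + 84*q^2 + 6*q*s^2 + 2*q*s - s^3 - 2*s^2
(4) = 5*b^6 - 6*b^5 + 2*b^4 - 9*b^3 - 2*b^2 - 2
(5) = -50*w^4 + 55*w^3 - 19*w^2 + 17*w - 3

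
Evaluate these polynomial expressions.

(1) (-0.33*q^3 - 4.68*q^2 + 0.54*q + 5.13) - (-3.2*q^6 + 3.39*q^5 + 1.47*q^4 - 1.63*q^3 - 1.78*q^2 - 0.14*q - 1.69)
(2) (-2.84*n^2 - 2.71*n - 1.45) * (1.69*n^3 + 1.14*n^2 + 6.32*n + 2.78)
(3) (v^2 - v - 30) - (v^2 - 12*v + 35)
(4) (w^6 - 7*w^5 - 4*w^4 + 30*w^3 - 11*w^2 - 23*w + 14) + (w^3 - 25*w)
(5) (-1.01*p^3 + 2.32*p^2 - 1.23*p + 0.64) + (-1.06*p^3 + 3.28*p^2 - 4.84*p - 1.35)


(1) = 3.2*q^6 - 3.39*q^5 - 1.47*q^4 + 1.3*q^3 - 2.9*q^2 + 0.68*q + 6.82
(2) = -4.7996*n^5 - 7.8175*n^4 - 23.4887*n^3 - 26.6754*n^2 - 16.6978*n - 4.031
(3) = 11*v - 65
(4) = w^6 - 7*w^5 - 4*w^4 + 31*w^3 - 11*w^2 - 48*w + 14
(5) = -2.07*p^3 + 5.6*p^2 - 6.07*p - 0.71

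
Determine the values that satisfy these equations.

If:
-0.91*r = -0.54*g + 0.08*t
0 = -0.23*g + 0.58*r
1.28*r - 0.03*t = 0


Then:
g = 0.00
r = 0.00
t = 0.00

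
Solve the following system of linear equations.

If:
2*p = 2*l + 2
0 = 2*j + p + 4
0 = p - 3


Then:
j = -7/2
l = 2
p = 3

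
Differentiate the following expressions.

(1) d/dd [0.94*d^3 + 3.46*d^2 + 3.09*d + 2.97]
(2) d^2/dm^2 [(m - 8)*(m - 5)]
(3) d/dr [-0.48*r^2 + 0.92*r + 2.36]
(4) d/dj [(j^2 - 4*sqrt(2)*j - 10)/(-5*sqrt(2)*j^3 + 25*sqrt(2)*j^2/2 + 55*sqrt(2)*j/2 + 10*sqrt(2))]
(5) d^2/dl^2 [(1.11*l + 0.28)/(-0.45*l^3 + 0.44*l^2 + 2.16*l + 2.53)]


(1) = 2.82*d^2 + 6.92*d + 3.09
(2) = 2
(3) = 0.92 - 0.96*r
(4) = (2*sqrt(2)*j^4 - 32*j^3 - 49*sqrt(2)*j^2 + 40*j^2 + 108*sqrt(2)*j - 32 + 110*sqrt(2))/(5*(4*j^6 - 20*j^5 - 19*j^4 + 94*j^3 + 161*j^2 + 88*j + 16))
(5) = (-1.34865*l^5 + 0.63828*l^4 - 1.700592*l^3 - 13.857108*l^2 + 3.90456*l + 10.142512)/(0.091125*l^9 - 0.2673*l^8 - 1.05084*l^7 + 0.943921*l^6 + 8.049672*l^5 + 7.126944*l^4 - 15.863553*l^3 - 43.861092*l^2 - 41.477832*l - 16.194277)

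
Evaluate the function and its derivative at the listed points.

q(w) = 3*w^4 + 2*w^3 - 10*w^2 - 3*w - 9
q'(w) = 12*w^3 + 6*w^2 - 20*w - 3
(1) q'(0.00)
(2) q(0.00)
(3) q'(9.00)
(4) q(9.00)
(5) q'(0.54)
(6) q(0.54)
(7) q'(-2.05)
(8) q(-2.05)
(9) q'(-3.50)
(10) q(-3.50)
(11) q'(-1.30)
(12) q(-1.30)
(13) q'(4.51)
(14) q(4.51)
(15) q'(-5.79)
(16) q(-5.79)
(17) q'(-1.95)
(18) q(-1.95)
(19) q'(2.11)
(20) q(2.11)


(1) = -3.00
(2) = -9.00
(3) = 9051.00
(4) = 20295.00
(5) = -10.16
(6) = -12.97
(7) = -40.17
(8) = -9.12
(9) = -374.00
(10) = 243.44
(11) = 6.78
(12) = -17.83
(13) = 1129.65
(14) = 1198.70
(15) = -2015.31
(16) = 2656.52
(17) = -30.16
(18) = -12.63
(19) = 94.24
(20) = 18.40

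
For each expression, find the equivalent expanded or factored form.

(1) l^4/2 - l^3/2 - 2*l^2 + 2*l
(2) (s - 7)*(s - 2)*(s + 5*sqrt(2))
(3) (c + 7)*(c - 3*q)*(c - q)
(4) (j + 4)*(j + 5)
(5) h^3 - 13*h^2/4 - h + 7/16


(1) = l*(l/2 + 1)*(l - 2)*(l - 1)
(2) = s^3 - 9*s^2 + 5*sqrt(2)*s^2 - 45*sqrt(2)*s + 14*s + 70*sqrt(2)
(3) = c^3 - 4*c^2*q + 7*c^2 + 3*c*q^2 - 28*c*q + 21*q^2
(4) = j^2 + 9*j + 20
(5) = (h - 7/2)*(h - 1/4)*(h + 1/2)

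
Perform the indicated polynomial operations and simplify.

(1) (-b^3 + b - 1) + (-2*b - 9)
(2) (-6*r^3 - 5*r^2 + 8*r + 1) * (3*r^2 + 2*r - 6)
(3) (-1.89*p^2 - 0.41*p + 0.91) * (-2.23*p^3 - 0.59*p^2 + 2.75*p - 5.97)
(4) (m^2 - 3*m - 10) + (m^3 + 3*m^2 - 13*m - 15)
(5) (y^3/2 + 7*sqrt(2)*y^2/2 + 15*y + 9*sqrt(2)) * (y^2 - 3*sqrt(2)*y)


(1) = -b^3 - b - 10
(2) = -18*r^5 - 27*r^4 + 50*r^3 + 49*r^2 - 46*r - 6
(3) = 4.2147*p^5 + 2.0294*p^4 - 6.9849*p^3 + 9.6189*p^2 + 4.9502*p - 5.4327
(4) = m^3 + 4*m^2 - 16*m - 25
(5) = y^5/2 + 2*sqrt(2)*y^4 - 6*y^3 - 36*sqrt(2)*y^2 - 54*y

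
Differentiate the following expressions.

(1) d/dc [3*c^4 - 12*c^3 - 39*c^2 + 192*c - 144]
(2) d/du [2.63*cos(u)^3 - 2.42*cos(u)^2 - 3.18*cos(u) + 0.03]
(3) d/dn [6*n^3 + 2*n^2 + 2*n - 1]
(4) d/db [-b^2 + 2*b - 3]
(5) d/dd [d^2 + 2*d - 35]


(1) = 12*c^3 - 36*c^2 - 78*c + 192
(2) = (-7.89*cos(u)^2 + 4.84*cos(u) + 3.18)*sin(u)
(3) = 18*n^2 + 4*n + 2
(4) = 2 - 2*b
(5) = 2*d + 2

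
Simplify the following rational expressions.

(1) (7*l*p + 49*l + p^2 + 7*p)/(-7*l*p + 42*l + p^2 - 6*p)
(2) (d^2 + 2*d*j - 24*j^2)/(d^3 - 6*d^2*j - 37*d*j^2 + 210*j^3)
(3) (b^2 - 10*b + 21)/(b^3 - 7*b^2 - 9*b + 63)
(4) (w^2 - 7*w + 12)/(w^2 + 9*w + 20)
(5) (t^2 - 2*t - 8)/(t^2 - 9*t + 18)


(1) = (7*l*p + 49*l + p^2 + 7*p)/(-7*l*p + 42*l + p^2 - 6*p)
(2) = (d - 4*j)/(d^2 - 12*d*j + 35*j^2)
(3) = 1/(b + 3)
(4) = (w^2 - 7*w + 12)/(w^2 + 9*w + 20)
(5) = (t^2 - 2*t - 8)/(t^2 - 9*t + 18)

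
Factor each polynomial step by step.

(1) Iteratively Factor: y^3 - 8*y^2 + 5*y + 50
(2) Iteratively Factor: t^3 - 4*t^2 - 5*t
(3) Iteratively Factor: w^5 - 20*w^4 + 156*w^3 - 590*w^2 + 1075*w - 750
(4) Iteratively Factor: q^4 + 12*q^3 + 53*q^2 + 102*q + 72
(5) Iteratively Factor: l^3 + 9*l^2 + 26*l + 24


(1) = (y - 5)*(y^2 - 3*y - 10) = (y - 5)*(y + 2)*(y - 5)
(2) = (t)*(t^2 - 4*t - 5) = t*(t - 5)*(t + 1)
(3) = (w - 5)*(w^4 - 15*w^3 + 81*w^2 - 185*w + 150) = (w - 5)^2*(w^3 - 10*w^2 + 31*w - 30) = (w - 5)^2*(w - 3)*(w^2 - 7*w + 10) = (w - 5)^3*(w - 3)*(w - 2)
(4) = (q + 4)*(q^3 + 8*q^2 + 21*q + 18) = (q + 3)*(q + 4)*(q^2 + 5*q + 6) = (q + 2)*(q + 3)*(q + 4)*(q + 3)
(5) = (l + 4)*(l^2 + 5*l + 6) = (l + 3)*(l + 4)*(l + 2)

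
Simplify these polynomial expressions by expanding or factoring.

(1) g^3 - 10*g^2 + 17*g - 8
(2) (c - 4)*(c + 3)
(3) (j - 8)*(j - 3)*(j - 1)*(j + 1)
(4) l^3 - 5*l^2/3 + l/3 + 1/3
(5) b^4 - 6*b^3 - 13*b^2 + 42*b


(1) = (g - 8)*(g - 1)^2
(2) = c^2 - c - 12
(3) = j^4 - 11*j^3 + 23*j^2 + 11*j - 24
(4) = (l - 1)^2*(l + 1/3)
(5) = b*(b - 7)*(b - 2)*(b + 3)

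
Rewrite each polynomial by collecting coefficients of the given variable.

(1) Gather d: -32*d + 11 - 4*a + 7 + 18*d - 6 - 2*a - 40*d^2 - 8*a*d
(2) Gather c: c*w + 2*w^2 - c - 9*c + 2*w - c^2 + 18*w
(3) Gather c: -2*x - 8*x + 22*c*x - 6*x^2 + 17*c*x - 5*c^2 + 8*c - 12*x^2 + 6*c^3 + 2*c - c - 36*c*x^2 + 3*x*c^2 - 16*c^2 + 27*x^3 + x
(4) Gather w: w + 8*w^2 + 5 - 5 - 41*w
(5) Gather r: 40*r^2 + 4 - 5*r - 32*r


(1) = -6*a - 40*d^2 + d*(-8*a - 14) + 12
(2) = -c^2 + c*(w - 10) + 2*w^2 + 20*w
(3) = 6*c^3 + c^2*(3*x - 21) + c*(-36*x^2 + 39*x + 9) + 27*x^3 - 18*x^2 - 9*x
(4) = 8*w^2 - 40*w
(5) = 40*r^2 - 37*r + 4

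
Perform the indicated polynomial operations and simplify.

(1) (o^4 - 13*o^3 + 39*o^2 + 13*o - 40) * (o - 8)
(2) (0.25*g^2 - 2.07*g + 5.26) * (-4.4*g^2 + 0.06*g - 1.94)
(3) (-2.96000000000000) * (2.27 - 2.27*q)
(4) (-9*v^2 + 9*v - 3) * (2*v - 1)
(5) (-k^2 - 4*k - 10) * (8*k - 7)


(1) = o^5 - 21*o^4 + 143*o^3 - 299*o^2 - 144*o + 320
(2) = -1.1*g^4 + 9.123*g^3 - 23.7532*g^2 + 4.3314*g - 10.2044
(3) = 6.7192*q - 6.7192
(4) = -18*v^3 + 27*v^2 - 15*v + 3
(5) = -8*k^3 - 25*k^2 - 52*k + 70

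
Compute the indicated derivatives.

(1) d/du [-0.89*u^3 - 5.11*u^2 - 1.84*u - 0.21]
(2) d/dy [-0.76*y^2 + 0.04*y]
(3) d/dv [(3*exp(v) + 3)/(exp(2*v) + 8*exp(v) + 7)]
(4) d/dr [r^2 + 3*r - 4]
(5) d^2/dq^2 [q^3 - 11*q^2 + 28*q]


(1) = -2.67*u^2 - 10.22*u - 1.84
(2) = 0.04 - 1.52*y
(3) = -3*exp(v)/(exp(2*v) + 14*exp(v) + 49)
(4) = 2*r + 3
(5) = 6*q - 22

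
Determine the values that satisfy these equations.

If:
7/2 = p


Then:
p = 7/2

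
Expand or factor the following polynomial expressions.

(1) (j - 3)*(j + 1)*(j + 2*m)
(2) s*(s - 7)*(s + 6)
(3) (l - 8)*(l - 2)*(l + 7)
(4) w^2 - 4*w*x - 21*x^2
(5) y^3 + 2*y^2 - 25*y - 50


(1) = j^3 + 2*j^2*m - 2*j^2 - 4*j*m - 3*j - 6*m
(2) = s^3 - s^2 - 42*s
(3) = l^3 - 3*l^2 - 54*l + 112
(4) = (w - 7*x)*(w + 3*x)
(5) = (y - 5)*(y + 2)*(y + 5)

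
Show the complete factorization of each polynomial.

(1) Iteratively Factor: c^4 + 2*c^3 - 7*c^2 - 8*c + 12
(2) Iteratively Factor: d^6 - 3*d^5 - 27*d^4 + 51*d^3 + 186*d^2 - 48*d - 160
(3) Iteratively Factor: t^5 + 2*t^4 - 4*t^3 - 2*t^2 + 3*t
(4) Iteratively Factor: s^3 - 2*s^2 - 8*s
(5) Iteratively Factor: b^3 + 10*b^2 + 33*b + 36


(1) = (c - 1)*(c^3 + 3*c^2 - 4*c - 12) = (c - 2)*(c - 1)*(c^2 + 5*c + 6) = (c - 2)*(c - 1)*(c + 3)*(c + 2)
(2) = (d - 1)*(d^5 - 2*d^4 - 29*d^3 + 22*d^2 + 208*d + 160) = (d - 1)*(d + 1)*(d^4 - 3*d^3 - 26*d^2 + 48*d + 160) = (d - 1)*(d + 1)*(d + 4)*(d^3 - 7*d^2 + 2*d + 40) = (d - 5)*(d - 1)*(d + 1)*(d + 4)*(d^2 - 2*d - 8) = (d - 5)*(d - 1)*(d + 1)*(d + 2)*(d + 4)*(d - 4)
(3) = (t - 1)*(t^4 + 3*t^3 - t^2 - 3*t) = t*(t - 1)*(t^3 + 3*t^2 - t - 3) = t*(t - 1)*(t + 3)*(t^2 - 1) = t*(t - 1)*(t + 1)*(t + 3)*(t - 1)
(4) = (s + 2)*(s^2 - 4*s) = s*(s + 2)*(s - 4)
(5) = (b + 3)*(b^2 + 7*b + 12) = (b + 3)*(b + 4)*(b + 3)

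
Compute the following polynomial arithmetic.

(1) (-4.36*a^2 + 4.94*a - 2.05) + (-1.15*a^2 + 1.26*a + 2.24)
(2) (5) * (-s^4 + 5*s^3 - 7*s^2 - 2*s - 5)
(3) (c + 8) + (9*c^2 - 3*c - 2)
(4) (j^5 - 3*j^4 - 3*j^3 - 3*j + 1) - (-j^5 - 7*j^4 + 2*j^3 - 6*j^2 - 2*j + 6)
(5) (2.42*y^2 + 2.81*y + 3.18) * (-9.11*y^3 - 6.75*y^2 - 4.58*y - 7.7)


(1) = -5.51*a^2 + 6.2*a + 0.19
(2) = -5*s^4 + 25*s^3 - 35*s^2 - 10*s - 25
(3) = 9*c^2 - 2*c + 6
(4) = 2*j^5 + 4*j^4 - 5*j^3 + 6*j^2 - j - 5
(5) = -22.0462*y^5 - 41.9341*y^4 - 59.0209*y^3 - 52.9688*y^2 - 36.2014*y - 24.486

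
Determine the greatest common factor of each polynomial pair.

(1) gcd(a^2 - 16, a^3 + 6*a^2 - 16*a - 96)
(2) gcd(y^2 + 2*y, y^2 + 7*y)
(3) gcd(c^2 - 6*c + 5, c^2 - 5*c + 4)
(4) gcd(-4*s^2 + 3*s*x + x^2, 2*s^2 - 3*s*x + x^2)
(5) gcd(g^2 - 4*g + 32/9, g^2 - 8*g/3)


(1) = gcd((a - 4)*(a + 4), (a - 4)*(a + 4)*(a + 6)) = a^2 - 16
(2) = gcd(y*(y + 2), y*(y + 7)) = y
(3) = gcd((c - 5)*(c - 1), (c - 4)*(c - 1)) = c - 1
(4) = -s + x
(5) = gcd((g - 8/3)*(g - 4/3), g*(g - 8/3)) = g - 8/3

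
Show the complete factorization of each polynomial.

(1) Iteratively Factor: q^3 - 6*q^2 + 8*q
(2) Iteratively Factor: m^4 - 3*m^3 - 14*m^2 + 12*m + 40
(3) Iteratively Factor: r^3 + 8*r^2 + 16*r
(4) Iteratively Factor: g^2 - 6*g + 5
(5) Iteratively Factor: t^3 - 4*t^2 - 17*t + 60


(1) = (q - 2)*(q^2 - 4*q) = q*(q - 2)*(q - 4)
(2) = (m - 2)*(m^3 - m^2 - 16*m - 20) = (m - 2)*(m + 2)*(m^2 - 3*m - 10) = (m - 5)*(m - 2)*(m + 2)*(m + 2)
(3) = (r + 4)*(r^2 + 4*r) = (r + 4)^2*(r)
(4) = (g - 1)*(g - 5)
(5) = (t - 5)*(t^2 + t - 12) = (t - 5)*(t + 4)*(t - 3)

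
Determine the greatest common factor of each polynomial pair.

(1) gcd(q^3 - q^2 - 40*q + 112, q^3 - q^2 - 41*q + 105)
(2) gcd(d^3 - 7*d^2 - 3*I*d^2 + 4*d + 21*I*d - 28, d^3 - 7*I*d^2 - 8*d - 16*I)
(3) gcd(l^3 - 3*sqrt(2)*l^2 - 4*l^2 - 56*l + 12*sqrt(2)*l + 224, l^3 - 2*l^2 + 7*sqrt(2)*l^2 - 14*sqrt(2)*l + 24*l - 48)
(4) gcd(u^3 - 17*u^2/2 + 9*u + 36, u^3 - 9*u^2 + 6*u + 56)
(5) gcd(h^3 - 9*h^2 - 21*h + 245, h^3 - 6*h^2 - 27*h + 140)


(1) = q + 7
(2) = gcd((d - 7)*(d - 4*I)*(d + I), (d - 4*I)^2*(d + I)) = d^2 - 3*I*d + 4
(3) = l + 4*sqrt(2)
(4) = gcd((u - 6)*(u - 4)*(u + 3/2), (u - 7)*(u - 4)*(u + 2)) = u - 4
(5) = gcd((h - 7)^2*(h + 5), (h - 7)*(h - 4)*(h + 5)) = h^2 - 2*h - 35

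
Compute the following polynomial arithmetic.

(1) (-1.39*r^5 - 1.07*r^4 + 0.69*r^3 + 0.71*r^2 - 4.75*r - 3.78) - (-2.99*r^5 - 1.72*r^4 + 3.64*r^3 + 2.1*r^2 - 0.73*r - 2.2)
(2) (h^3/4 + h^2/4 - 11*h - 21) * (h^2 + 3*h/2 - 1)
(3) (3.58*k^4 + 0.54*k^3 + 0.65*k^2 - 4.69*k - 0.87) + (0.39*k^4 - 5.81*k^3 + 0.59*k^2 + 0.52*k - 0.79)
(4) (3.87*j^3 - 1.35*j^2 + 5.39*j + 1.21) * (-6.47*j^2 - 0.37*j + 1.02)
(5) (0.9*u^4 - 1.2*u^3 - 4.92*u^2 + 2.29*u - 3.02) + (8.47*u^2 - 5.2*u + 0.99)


(1) = 1.6*r^5 + 0.65*r^4 - 2.95*r^3 - 1.39*r^2 - 4.02*r - 1.58
(2) = h^5/4 + 5*h^4/8 - 87*h^3/8 - 151*h^2/4 - 41*h/2 + 21
(3) = 3.97*k^4 - 5.27*k^3 + 1.24*k^2 - 4.17*k - 1.66
(4) = -25.0389*j^5 + 7.3026*j^4 - 30.4264*j^3 - 11.2*j^2 + 5.0501*j + 1.2342
(5) = 0.9*u^4 - 1.2*u^3 + 3.55*u^2 - 2.91*u - 2.03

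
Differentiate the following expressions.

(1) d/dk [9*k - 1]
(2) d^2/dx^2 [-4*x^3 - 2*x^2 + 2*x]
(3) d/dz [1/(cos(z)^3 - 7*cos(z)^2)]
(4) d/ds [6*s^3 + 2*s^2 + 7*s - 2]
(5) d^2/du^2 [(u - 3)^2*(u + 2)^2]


(1) = 9
(2) = -24*x - 4
(3) = (3*cos(z) - 14)*sin(z)/((cos(z) - 7)^2*cos(z)^3)
(4) = 18*s^2 + 4*s + 7
(5) = 12*u^2 - 12*u - 22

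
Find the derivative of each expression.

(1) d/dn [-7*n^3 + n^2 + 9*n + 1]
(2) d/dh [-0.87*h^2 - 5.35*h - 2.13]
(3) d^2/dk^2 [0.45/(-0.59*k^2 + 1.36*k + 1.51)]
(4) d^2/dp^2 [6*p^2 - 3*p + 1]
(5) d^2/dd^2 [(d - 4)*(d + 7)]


(1) = -21*n^2 + 2*n + 9
(2) = -1.74*h - 5.35
(3) = (-0.31329*k^2 + 0.72216*k + 0.45*(1.18*k - 1.36)*(2.36*k - 2.72) + 0.80181)/(-0.59*k^2 + 1.36*k + 1.51)^3
(4) = 12
(5) = 2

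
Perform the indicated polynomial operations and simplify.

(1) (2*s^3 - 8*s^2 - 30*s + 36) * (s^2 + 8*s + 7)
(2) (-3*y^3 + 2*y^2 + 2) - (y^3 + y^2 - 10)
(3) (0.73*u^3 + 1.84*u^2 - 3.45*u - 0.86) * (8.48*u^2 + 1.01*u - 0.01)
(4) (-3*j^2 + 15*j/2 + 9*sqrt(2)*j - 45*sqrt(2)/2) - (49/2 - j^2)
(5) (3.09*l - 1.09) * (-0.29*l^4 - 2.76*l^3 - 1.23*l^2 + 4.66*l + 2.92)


(1) = 2*s^5 + 8*s^4 - 80*s^3 - 260*s^2 + 78*s + 252
(2) = -4*y^3 + y^2 + 12
(3) = 6.1904*u^5 + 16.3405*u^4 - 27.4049*u^3 - 10.7957*u^2 - 0.8341*u + 0.0086
(4) = -2*j^2 + 15*j/2 + 9*sqrt(2)*j - 45*sqrt(2)/2 - 49/2
(5) = -0.8961*l^5 - 8.2123*l^4 - 0.7923*l^3 + 15.7401*l^2 + 3.9434*l - 3.1828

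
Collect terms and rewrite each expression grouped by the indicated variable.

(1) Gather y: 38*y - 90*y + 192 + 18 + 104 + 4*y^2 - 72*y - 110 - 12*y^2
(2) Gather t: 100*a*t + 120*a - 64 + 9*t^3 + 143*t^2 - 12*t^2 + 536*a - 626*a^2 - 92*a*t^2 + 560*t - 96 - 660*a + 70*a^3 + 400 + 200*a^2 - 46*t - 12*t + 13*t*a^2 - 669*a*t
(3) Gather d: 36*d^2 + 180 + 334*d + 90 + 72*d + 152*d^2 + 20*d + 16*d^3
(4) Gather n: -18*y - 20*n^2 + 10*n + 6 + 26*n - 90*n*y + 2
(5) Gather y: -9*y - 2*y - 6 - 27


(1) = -8*y^2 - 124*y + 204
(2) = 70*a^3 - 426*a^2 - 4*a + 9*t^3 + t^2*(131 - 92*a) + t*(13*a^2 - 569*a + 502) + 240
(3) = 16*d^3 + 188*d^2 + 426*d + 270
(4) = -20*n^2 + n*(36 - 90*y) - 18*y + 8
(5) = -11*y - 33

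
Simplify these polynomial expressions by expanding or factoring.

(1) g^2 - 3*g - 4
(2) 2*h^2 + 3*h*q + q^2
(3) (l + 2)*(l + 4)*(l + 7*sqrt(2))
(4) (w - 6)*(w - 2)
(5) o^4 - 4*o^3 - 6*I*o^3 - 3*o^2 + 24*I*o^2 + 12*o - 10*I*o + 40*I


(1) = (g - 4)*(g + 1)
(2) = (h + q)*(2*h + q)
(3) = l^3 + 6*l^2 + 7*sqrt(2)*l^2 + 8*l + 42*sqrt(2)*l + 56*sqrt(2)
(4) = w^2 - 8*w + 12
(5) = (o - 4)*(o - 5*I)*(o - 2*I)*(o + I)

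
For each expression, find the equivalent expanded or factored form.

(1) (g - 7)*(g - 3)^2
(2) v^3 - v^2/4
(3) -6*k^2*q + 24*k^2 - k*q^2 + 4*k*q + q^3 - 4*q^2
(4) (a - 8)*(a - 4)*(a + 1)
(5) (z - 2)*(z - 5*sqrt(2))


(1) = g^3 - 13*g^2 + 51*g - 63
(2) = v^2*(v - 1/4)
(3) = (-3*k + q)*(2*k + q)*(q - 4)
(4) = a^3 - 11*a^2 + 20*a + 32
(5) = z^2 - 5*sqrt(2)*z - 2*z + 10*sqrt(2)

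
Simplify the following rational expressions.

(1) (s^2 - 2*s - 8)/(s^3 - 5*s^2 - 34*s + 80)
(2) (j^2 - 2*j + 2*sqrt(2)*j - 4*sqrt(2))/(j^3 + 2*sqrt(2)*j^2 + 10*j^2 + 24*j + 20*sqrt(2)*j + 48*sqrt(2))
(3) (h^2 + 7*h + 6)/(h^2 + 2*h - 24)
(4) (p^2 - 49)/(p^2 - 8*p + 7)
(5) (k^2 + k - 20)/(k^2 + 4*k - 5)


(1) = (s^2 - 2*s - 8)/(s^3 - 5*s^2 - 34*s + 80)
(2) = (j - 2)/(j^2 + 10*j + 24)
(3) = (h + 1)/(h - 4)
(4) = (p + 7)/(p - 1)
(5) = (k - 4)/(k - 1)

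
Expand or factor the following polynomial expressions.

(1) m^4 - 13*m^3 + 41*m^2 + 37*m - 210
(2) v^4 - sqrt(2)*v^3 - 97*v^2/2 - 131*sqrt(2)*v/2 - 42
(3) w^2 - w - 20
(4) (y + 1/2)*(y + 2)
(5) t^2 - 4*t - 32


(1) = (m - 7)*(m - 5)*(m - 3)*(m + 2)
(2) = (v - 6*sqrt(2))*(v + sqrt(2)/2)*(v + sqrt(2))*(v + 7*sqrt(2)/2)
(3) = (w - 5)*(w + 4)
(4) = y^2 + 5*y/2 + 1
(5) = (t - 8)*(t + 4)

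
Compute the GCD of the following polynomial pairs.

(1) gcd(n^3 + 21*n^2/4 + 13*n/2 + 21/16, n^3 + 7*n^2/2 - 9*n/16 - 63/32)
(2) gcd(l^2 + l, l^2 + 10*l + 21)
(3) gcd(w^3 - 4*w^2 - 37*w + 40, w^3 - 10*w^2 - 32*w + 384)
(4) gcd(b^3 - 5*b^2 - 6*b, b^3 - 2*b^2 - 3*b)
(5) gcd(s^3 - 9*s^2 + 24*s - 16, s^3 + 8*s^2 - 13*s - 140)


(1) = gcd((n + 1/4)*(n + 3/2)*(n + 7/2), (n - 3/4)*(n + 3/4)*(n + 7/2)) = n + 7/2
(2) = gcd(l*(l + 1), (l + 3)*(l + 7)) = 1
(3) = gcd((w - 8)*(w - 1)*(w + 5), (w - 8)^2*(w + 6)) = w - 8
(4) = b^2 + b
(5) = s - 4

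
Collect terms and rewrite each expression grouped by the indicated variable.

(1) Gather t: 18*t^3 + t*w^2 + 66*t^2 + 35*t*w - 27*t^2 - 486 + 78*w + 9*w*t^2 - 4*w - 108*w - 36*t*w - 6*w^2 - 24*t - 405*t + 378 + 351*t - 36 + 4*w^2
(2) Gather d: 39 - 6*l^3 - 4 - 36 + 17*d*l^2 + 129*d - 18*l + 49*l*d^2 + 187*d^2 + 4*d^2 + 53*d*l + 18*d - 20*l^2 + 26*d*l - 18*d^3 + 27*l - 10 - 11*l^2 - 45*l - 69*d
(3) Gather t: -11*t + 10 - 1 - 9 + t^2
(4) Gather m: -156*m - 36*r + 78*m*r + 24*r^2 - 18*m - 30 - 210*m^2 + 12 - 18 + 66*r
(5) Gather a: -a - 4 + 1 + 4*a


(1) = 18*t^3 + t^2*(9*w + 39) + t*(w^2 - w - 78) - 2*w^2 - 34*w - 144
(2) = -18*d^3 + d^2*(49*l + 191) + d*(17*l^2 + 79*l + 78) - 6*l^3 - 31*l^2 - 36*l - 11
(3) = t^2 - 11*t
(4) = -210*m^2 + m*(78*r - 174) + 24*r^2 + 30*r - 36
(5) = 3*a - 3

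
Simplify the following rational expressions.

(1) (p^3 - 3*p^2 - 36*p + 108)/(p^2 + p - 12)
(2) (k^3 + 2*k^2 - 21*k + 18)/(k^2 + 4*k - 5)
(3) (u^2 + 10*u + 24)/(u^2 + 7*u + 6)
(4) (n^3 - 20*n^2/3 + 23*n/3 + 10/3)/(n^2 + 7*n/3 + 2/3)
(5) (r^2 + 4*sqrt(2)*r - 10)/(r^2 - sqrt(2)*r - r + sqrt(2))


(1) = (p^2 - 36)/(p + 4)
(2) = (k^2 + 3*k - 18)/(k + 5)
(3) = (u + 4)/(u + 1)
(4) = (n^2 - 7*n + 10)/(n + 2)
(5) = (r + 5*sqrt(2))/(r - 1)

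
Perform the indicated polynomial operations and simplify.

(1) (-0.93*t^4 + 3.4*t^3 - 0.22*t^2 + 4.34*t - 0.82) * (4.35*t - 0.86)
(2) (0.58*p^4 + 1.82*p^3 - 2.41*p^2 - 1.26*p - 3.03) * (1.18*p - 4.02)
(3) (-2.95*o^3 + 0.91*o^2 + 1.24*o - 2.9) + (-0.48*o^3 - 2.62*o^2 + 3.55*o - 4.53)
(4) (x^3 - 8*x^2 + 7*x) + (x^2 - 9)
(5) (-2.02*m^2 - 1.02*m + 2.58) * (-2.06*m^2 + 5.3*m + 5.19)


(1) = -4.0455*t^5 + 15.5898*t^4 - 3.881*t^3 + 19.0682*t^2 - 7.2994*t + 0.7052
(2) = 0.6844*p^5 - 0.184*p^4 - 10.1602*p^3 + 8.2014*p^2 + 1.4898*p + 12.1806
(3) = -3.43*o^3 - 1.71*o^2 + 4.79*o - 7.43
(4) = x^3 - 7*x^2 + 7*x - 9
(5) = 4.1612*m^4 - 8.6048*m^3 - 21.2046*m^2 + 8.3802*m + 13.3902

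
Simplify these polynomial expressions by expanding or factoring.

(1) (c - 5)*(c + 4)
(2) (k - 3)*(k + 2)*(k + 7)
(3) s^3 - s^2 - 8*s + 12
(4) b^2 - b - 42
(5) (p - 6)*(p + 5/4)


(1) = c^2 - c - 20
(2) = k^3 + 6*k^2 - 13*k - 42
(3) = (s - 2)^2*(s + 3)
(4) = (b - 7)*(b + 6)
(5) = p^2 - 19*p/4 - 15/2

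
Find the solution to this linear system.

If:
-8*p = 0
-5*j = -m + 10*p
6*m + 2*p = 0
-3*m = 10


Then:
No Solution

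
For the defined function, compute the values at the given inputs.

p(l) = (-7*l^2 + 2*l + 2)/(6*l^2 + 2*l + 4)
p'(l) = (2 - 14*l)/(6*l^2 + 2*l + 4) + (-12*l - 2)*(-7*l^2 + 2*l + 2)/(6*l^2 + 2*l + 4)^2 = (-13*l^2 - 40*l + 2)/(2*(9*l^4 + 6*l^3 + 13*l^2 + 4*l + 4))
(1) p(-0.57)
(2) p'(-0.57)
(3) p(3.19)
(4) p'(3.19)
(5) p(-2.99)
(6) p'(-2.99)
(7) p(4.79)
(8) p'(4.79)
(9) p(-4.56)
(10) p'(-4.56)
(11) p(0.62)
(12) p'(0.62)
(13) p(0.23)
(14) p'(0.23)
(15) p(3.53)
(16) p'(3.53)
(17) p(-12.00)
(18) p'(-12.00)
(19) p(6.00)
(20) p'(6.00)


(1) = -0.29
(2) = 1.78
(3) = -0.88
(4) = -0.10
(5) = -1.29
(6) = 0.00
(7) = -0.99
(8) = -0.04
(9) = -1.28
(10) = -0.01
(11) = 0.07
(12) = -0.98
(13) = 0.44
(14) = -0.69
(15) = -0.91
(16) = -0.08
(17) = -1.22
(18) = -0.00
(19) = -1.03
(20) = -0.03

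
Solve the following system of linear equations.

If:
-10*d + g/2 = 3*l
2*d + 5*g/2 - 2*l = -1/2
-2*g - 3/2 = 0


Then:
d = 27/208
g = -3/4
l = -29/52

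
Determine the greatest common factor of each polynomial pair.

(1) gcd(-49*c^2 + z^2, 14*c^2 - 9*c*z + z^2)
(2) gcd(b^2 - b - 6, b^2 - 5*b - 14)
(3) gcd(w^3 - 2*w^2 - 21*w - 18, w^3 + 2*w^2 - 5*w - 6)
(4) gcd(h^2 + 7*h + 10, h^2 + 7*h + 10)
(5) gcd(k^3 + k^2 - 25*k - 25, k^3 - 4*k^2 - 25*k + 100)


(1) = -7*c + z
(2) = b + 2
(3) = gcd((w - 6)*(w + 1)*(w + 3), (w - 2)*(w + 1)*(w + 3)) = w^2 + 4*w + 3
(4) = gcd((h + 2)*(h + 5), (h + 2)*(h + 5)) = h^2 + 7*h + 10
(5) = gcd((k - 5)*(k + 1)*(k + 5), (k - 5)*(k - 4)*(k + 5)) = k^2 - 25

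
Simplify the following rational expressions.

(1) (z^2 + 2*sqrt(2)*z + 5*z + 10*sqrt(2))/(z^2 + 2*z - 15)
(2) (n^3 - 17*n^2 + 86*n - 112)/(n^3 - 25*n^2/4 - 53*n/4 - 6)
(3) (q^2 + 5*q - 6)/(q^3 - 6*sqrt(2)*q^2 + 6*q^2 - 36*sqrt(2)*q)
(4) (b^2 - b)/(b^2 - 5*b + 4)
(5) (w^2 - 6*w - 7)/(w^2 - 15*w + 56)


(1) = (z + 2*sqrt(2))/(z - 3)
(2) = (4*n^2 - 36*n + 56)/(4*n^2 + 7*n + 3)
(3) = (q - 1)/(q^2 - 6*sqrt(2)*q)
(4) = b/(b - 4)
(5) = (w + 1)/(w - 8)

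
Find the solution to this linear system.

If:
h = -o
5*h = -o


Then:
h = 0
o = 0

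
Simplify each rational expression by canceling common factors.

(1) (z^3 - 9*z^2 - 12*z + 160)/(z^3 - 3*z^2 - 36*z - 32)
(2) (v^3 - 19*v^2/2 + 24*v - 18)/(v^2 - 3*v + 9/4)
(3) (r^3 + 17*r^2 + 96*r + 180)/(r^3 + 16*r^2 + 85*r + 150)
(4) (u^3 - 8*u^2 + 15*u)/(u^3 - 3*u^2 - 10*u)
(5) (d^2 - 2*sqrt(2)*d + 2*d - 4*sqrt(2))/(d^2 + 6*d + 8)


(1) = (z - 5)/(z + 1)
(2) = (2*v^2 - 16*v + 24)/(2*v - 3)
(3) = (r + 6)/(r + 5)
(4) = (u - 3)/(u + 2)
(5) = (d - 2*sqrt(2))/(d + 4)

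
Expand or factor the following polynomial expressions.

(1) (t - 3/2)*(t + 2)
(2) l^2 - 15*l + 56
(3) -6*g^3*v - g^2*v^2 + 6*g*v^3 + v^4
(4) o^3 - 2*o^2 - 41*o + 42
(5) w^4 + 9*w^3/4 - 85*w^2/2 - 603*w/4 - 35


(1) = t^2 + t/2 - 3
(2) = (l - 8)*(l - 7)
(3) = v*(-g + v)*(g + v)*(6*g + v)
(4) = (o - 7)*(o - 1)*(o + 6)
(5) = (w - 7)*(w + 1/4)*(w + 4)*(w + 5)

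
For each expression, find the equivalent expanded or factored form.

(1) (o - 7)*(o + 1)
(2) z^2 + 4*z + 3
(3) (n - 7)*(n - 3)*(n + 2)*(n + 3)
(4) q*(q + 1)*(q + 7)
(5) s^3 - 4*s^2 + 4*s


(1) = o^2 - 6*o - 7
(2) = (z + 1)*(z + 3)
(3) = n^4 - 5*n^3 - 23*n^2 + 45*n + 126
(4) = q^3 + 8*q^2 + 7*q
(5) = s*(s - 2)^2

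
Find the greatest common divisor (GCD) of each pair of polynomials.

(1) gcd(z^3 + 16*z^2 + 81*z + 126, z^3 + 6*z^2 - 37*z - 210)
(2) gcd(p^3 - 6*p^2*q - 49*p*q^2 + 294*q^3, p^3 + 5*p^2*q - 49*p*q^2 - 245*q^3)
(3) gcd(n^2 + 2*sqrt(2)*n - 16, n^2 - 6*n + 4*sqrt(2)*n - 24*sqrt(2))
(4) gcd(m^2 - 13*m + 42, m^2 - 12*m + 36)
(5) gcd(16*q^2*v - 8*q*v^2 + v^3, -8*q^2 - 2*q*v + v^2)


(1) = gcd((z + 3)*(z + 6)*(z + 7), (z - 6)*(z + 5)*(z + 7)) = z + 7
(2) = p^2 - 49*q^2
(3) = gcd((n - 2*sqrt(2))*(n + 4*sqrt(2)), (n - 6)*(n + 4*sqrt(2))) = n + 4*sqrt(2)
(4) = m - 6
(5) = gcd(v*(-4*q + v)^2, (-4*q + v)*(2*q + v)) = 4*q - v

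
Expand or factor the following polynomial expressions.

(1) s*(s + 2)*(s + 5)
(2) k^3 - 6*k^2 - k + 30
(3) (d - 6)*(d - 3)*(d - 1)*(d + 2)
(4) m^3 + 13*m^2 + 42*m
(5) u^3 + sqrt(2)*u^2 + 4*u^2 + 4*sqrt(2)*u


(1) = s^3 + 7*s^2 + 10*s
(2) = (k - 5)*(k - 3)*(k + 2)
(3) = d^4 - 8*d^3 + 7*d^2 + 36*d - 36
(4) = m*(m + 6)*(m + 7)
(5) = u*(u + 4)*(u + sqrt(2))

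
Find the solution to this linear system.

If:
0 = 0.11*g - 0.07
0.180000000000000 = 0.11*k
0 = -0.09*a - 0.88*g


Then:
a = -6.22
g = 0.64
k = 1.64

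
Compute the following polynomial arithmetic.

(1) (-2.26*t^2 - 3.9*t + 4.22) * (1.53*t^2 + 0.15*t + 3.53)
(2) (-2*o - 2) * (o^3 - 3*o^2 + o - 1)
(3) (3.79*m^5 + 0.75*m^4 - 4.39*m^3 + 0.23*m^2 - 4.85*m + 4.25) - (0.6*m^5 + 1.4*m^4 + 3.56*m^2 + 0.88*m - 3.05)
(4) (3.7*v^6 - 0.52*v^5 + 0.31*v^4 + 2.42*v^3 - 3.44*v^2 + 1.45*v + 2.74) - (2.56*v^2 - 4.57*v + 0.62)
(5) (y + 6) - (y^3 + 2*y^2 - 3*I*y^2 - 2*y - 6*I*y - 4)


(1) = -3.4578*t^4 - 6.306*t^3 - 2.1062*t^2 - 13.134*t + 14.8966
(2) = -2*o^4 + 4*o^3 + 4*o^2 + 2
(3) = 3.19*m^5 - 0.65*m^4 - 4.39*m^3 - 3.33*m^2 - 5.73*m + 7.3
(4) = 3.7*v^6 - 0.52*v^5 + 0.31*v^4 + 2.42*v^3 - 6.0*v^2 + 6.02*v + 2.12
(5) = -y^3 - 2*y^2 + 3*I*y^2 + 3*y + 6*I*y + 10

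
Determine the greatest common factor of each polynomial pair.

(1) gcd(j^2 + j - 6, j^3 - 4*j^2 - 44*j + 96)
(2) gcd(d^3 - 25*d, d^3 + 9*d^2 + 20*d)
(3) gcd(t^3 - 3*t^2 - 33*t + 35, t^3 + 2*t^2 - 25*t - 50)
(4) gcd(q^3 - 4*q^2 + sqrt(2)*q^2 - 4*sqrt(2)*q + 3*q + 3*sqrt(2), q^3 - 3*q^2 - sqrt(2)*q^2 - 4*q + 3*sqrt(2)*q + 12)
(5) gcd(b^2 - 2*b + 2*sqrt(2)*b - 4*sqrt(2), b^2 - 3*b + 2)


(1) = gcd((j - 2)*(j + 3), (j - 8)*(j - 2)*(j + 6)) = j - 2
(2) = gcd(d*(d - 5)*(d + 5), d*(d + 4)*(d + 5)) = d^2 + 5*d
(3) = t + 5
(4) = q^2 + q*(-3 + sqrt(2)) - 3*sqrt(2)
(5) = gcd((b - 2)*(b + 2*sqrt(2)), (b - 2)*(b - 1)) = b - 2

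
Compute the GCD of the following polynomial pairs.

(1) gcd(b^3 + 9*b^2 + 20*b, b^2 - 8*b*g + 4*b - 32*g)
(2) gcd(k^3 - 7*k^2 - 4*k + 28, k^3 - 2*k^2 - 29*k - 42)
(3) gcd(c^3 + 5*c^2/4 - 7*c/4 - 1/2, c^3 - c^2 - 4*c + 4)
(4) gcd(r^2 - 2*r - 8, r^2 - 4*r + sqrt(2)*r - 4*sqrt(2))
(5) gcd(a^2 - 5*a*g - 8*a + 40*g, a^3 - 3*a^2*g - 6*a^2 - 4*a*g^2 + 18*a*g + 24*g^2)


(1) = b + 4
(2) = k^2 - 5*k - 14
(3) = c^2 + c - 2
(4) = r - 4
(5) = 1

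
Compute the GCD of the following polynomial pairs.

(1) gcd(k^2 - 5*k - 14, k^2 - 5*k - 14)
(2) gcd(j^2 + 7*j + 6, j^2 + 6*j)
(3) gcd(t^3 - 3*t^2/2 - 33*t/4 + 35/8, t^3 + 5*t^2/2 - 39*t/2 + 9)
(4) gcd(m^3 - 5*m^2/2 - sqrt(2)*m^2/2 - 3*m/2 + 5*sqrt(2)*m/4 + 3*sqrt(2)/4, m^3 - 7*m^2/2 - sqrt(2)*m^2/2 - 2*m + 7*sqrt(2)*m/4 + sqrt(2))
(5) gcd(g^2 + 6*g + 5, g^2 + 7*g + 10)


(1) = k^2 - 5*k - 14
(2) = j + 6
(3) = t - 1/2
(4) = m^2 + m*(1/2 - sqrt(2)/2) - sqrt(2)/4
(5) = gcd((g + 1)*(g + 5), (g + 2)*(g + 5)) = g + 5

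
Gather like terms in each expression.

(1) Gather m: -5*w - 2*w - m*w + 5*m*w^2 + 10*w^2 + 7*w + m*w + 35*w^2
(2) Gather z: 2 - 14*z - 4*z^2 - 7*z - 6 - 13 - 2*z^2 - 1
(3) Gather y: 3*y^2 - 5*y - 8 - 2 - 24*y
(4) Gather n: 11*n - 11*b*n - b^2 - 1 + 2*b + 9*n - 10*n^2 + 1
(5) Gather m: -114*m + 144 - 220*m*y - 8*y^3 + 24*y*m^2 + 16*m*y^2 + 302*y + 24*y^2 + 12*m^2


(1) = 5*m*w^2 + 45*w^2
(2) = -6*z^2 - 21*z - 18
(3) = 3*y^2 - 29*y - 10
(4) = -b^2 + 2*b - 10*n^2 + n*(20 - 11*b)
(5) = m^2*(24*y + 12) + m*(16*y^2 - 220*y - 114) - 8*y^3 + 24*y^2 + 302*y + 144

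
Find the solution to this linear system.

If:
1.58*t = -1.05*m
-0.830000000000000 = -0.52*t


Then:
m = -2.40
t = 1.60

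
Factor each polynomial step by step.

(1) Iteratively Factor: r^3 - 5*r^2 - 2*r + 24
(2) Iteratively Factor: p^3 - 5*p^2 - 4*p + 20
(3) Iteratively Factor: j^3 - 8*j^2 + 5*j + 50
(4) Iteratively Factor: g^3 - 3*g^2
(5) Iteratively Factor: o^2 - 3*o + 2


(1) = (r - 4)*(r^2 - r - 6) = (r - 4)*(r + 2)*(r - 3)
(2) = (p - 2)*(p^2 - 3*p - 10) = (p - 5)*(p - 2)*(p + 2)
(3) = (j - 5)*(j^2 - 3*j - 10) = (j - 5)*(j + 2)*(j - 5)
(4) = (g)*(g^2 - 3*g) = g^2*(g - 3)
(5) = (o - 2)*(o - 1)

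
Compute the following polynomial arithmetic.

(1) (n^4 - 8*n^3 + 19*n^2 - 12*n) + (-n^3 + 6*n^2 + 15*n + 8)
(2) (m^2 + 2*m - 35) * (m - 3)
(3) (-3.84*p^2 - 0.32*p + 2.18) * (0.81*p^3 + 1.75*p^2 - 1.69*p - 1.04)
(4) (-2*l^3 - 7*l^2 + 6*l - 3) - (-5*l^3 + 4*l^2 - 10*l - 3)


(1) = n^4 - 9*n^3 + 25*n^2 + 3*n + 8
(2) = m^3 - m^2 - 41*m + 105
(3) = -3.1104*p^5 - 6.9792*p^4 + 7.6954*p^3 + 8.3494*p^2 - 3.3514*p - 2.2672
(4) = 3*l^3 - 11*l^2 + 16*l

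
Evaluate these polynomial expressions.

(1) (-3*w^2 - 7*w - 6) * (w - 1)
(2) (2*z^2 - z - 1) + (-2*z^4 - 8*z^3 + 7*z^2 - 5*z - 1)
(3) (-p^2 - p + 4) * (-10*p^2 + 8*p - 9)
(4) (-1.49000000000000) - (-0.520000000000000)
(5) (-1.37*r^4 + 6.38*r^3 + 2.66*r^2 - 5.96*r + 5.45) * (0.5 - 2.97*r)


(1) = -3*w^3 - 4*w^2 + w + 6
(2) = -2*z^4 - 8*z^3 + 9*z^2 - 6*z - 2
(3) = 10*p^4 + 2*p^3 - 39*p^2 + 41*p - 36
(4) = -0.970000000000000
(5) = 4.0689*r^5 - 19.6336*r^4 - 4.7102*r^3 + 19.0312*r^2 - 19.1665*r + 2.725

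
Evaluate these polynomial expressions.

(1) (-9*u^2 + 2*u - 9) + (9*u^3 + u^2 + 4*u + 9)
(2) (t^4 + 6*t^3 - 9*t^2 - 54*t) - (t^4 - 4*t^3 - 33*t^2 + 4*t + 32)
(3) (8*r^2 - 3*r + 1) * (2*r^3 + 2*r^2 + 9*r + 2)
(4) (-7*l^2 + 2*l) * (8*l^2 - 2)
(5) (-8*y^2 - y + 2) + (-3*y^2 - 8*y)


(1) = 9*u^3 - 8*u^2 + 6*u
(2) = 10*t^3 + 24*t^2 - 58*t - 32
(3) = 16*r^5 + 10*r^4 + 68*r^3 - 9*r^2 + 3*r + 2
(4) = -56*l^4 + 16*l^3 + 14*l^2 - 4*l
(5) = -11*y^2 - 9*y + 2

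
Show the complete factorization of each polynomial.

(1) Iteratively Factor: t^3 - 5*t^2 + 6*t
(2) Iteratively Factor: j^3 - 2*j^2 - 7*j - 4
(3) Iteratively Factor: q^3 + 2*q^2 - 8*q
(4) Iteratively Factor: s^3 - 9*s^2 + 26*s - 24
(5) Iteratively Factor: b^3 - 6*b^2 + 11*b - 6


(1) = (t - 3)*(t^2 - 2*t) = t*(t - 3)*(t - 2)
(2) = (j + 1)*(j^2 - 3*j - 4) = (j - 4)*(j + 1)*(j + 1)
(3) = (q + 4)*(q^2 - 2*q) = (q - 2)*(q + 4)*(q)
(4) = (s - 3)*(s^2 - 6*s + 8) = (s - 3)*(s - 2)*(s - 4)
(5) = (b - 2)*(b^2 - 4*b + 3) = (b - 2)*(b - 1)*(b - 3)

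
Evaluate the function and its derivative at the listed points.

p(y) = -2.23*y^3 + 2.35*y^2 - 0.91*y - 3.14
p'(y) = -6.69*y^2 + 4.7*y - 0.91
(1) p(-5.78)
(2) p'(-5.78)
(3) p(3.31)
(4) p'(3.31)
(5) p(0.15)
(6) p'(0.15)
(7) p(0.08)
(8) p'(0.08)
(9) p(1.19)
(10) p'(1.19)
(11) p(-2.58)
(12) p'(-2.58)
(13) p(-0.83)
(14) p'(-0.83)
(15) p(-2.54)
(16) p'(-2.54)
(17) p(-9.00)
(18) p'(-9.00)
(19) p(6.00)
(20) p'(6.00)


(1) = 511.24
(2) = -251.58
(3) = -61.28
(4) = -58.65
(5) = -3.23
(6) = -0.36
(7) = -3.20
(8) = -0.58
(9) = -4.65
(10) = -4.79
(11) = 53.15
(12) = -57.57
(13) = 0.51
(14) = -9.42
(15) = 50.88
(16) = -56.01
(17) = 1821.07
(18) = -585.10
(19) = -405.68
(20) = -213.55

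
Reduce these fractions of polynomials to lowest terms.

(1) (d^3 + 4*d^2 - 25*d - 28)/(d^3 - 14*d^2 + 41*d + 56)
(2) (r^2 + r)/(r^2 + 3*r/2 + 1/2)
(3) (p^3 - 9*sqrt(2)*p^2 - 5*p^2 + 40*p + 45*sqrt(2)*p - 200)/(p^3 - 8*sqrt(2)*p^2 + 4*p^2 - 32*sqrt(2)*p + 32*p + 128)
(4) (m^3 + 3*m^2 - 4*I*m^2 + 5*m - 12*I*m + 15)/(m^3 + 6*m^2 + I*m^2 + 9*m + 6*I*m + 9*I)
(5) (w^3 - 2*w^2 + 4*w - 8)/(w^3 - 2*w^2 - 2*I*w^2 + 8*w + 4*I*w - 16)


(1) = (d^2 + 3*d - 28)/(d^2 - 15*d + 56)
(2) = 2*r/(2*r + 1)
(3) = (p^2 + p*(-5*sqrt(2) - 5) + 25*sqrt(2))/(p^2 + p*(4 - 4*sqrt(2)) - 16*sqrt(2))
(4) = (m - 5*I)/(m + 3)
(5) = (w - 2*I)/(w - 4*I)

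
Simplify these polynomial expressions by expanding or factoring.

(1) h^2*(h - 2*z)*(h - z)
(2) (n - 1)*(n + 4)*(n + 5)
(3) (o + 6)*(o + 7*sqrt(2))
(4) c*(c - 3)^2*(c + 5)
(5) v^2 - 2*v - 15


(1) = h^4 - 3*h^3*z + 2*h^2*z^2
(2) = n^3 + 8*n^2 + 11*n - 20
(3) = o^2 + 6*o + 7*sqrt(2)*o + 42*sqrt(2)
(4) = c^4 - c^3 - 21*c^2 + 45*c
(5) = (v - 5)*(v + 3)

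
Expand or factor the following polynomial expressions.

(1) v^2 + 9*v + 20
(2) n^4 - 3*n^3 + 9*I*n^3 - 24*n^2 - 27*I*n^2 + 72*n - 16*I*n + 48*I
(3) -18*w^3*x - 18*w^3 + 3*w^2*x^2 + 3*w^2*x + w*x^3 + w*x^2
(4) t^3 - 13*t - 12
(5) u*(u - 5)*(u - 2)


(1) = (v + 4)*(v + 5)
(2) = (n - 3)*(n + I)*(n + 4*I)^2
(3) = (-3*w + x)*(6*w + x)*(w*x + w)
(4) = (t - 4)*(t + 1)*(t + 3)
(5) = u^3 - 7*u^2 + 10*u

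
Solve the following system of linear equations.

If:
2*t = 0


Then:
t = 0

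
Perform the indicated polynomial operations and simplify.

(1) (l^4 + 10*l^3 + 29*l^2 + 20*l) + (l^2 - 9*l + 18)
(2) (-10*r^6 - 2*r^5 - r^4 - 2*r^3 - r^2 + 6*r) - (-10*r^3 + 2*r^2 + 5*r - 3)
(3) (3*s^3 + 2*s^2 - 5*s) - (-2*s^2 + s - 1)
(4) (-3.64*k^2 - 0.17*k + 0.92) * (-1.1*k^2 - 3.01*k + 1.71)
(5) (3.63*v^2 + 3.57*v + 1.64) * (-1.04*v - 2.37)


(1) = l^4 + 10*l^3 + 30*l^2 + 11*l + 18
(2) = -10*r^6 - 2*r^5 - r^4 + 8*r^3 - 3*r^2 + r + 3
(3) = 3*s^3 + 4*s^2 - 6*s + 1
(4) = 4.004*k^4 + 11.1434*k^3 - 6.7247*k^2 - 3.0599*k + 1.5732
(5) = -3.7752*v^3 - 12.3159*v^2 - 10.1665*v - 3.8868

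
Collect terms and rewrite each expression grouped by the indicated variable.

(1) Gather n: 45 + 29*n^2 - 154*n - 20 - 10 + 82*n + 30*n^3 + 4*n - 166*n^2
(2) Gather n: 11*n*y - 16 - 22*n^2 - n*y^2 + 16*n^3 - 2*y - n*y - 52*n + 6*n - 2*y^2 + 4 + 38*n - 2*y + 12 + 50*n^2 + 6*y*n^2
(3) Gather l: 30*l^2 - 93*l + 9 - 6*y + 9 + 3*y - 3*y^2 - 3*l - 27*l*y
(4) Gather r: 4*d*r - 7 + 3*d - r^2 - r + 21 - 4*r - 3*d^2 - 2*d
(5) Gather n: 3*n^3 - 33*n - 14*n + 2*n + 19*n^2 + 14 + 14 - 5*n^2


(1) = 30*n^3 - 137*n^2 - 68*n + 15
(2) = 16*n^3 + n^2*(6*y + 28) + n*(-y^2 + 10*y - 8) - 2*y^2 - 4*y
(3) = 30*l^2 + l*(-27*y - 96) - 3*y^2 - 3*y + 18
(4) = -3*d^2 + d - r^2 + r*(4*d - 5) + 14
(5) = 3*n^3 + 14*n^2 - 45*n + 28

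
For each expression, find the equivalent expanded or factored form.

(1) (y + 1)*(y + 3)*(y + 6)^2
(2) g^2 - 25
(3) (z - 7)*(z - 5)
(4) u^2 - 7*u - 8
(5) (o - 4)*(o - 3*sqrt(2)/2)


(1) = y^4 + 16*y^3 + 87*y^2 + 180*y + 108
(2) = (g - 5)*(g + 5)
(3) = z^2 - 12*z + 35
(4) = (u - 8)*(u + 1)
(5) = o^2 - 4*o - 3*sqrt(2)*o/2 + 6*sqrt(2)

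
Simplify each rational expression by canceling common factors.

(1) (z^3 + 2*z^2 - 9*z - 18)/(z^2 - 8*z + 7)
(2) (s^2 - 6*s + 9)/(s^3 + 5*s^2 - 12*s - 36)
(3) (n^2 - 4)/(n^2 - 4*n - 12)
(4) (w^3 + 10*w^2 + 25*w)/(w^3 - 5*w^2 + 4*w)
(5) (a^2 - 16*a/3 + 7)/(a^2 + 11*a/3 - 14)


(1) = (z^3 + 2*z^2 - 9*z - 18)/(z^2 - 8*z + 7)
(2) = (s - 3)/(s^2 + 8*s + 12)
(3) = (n - 2)/(n - 6)
(4) = (w^2 + 10*w + 25)/(w^2 - 5*w + 4)
(5) = (a - 3)/(a + 6)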